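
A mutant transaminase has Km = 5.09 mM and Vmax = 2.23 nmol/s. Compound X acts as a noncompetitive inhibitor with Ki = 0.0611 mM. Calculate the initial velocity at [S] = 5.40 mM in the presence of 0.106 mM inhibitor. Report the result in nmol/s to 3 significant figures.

α = 1 + [I]/Ki = 1 + 0.106/0.0611 = 2.735.
For a noncompetitive inhibitor, Vmax is reduced to Vmax/α while Km is unchanged: Km,app = 5.09 mM, Vmax,app = 0.815 nmol/s.
v = Vmax,app·[S]/(Km,app + [S]) = 0.815 × 5.40/(5.09 + 5.40) = 0.420 nmol/s.

0.420 nmol/s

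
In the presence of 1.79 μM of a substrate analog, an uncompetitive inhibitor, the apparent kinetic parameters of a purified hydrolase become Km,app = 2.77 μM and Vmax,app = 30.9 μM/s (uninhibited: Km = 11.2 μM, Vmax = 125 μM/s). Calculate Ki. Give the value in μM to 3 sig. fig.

0.588 μM

Uncompetitive: Vmax,app = Vmax/α (and Km,app = Km/α) with α = 1 + [I]/Ki.
α = Vmax/Vmax,app = 125/30.9 = 4.045.
Since α = 1 + [I]/Ki, [I]/Ki = 4.045 − 1 = 3.045 and Ki = 1.79/3.045 = 0.588 μM.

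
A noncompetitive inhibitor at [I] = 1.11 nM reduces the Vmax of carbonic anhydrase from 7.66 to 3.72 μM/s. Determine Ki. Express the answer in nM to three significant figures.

1.05 nM

Noncompetitive: Vmax,app = Vmax/α with α = 1 + [I]/Ki.
α = Vmax/Vmax,app = 7.66/3.72 = 2.059.
Since α = 1 + [I]/Ki, [I]/Ki = 2.059 − 1 = 1.059 and Ki = 1.11/1.059 = 1.05 nM.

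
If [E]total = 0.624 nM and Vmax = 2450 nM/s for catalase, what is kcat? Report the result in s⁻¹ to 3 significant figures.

kcat = Vmax/[E]total = 2450 nM/s / 0.624 nM = 3930 s⁻¹.

3930 s⁻¹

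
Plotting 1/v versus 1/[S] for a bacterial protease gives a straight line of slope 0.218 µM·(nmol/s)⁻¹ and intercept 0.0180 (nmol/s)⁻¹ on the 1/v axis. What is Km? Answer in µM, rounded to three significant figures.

12.1 µM

y-intercept = 1/Vmax ⇒ Vmax = 55.6 nmol/s; slope = Km/Vmax ⇒ Km = slope × Vmax.
Km = 0.218 × 55.6 = 12.1 µM.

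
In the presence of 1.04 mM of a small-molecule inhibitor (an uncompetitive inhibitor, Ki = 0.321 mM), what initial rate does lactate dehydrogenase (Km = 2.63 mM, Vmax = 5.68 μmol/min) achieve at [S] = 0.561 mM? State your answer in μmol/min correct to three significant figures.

0.636 μmol/min

With α = 1 + [I]/Ki = 1 + 1.04/0.321 = 4.240, the uncompetitive rate law is v = (Vmax/α)·[S] / (Km/α + [S]).
v = (5.68/4.240)×0.561 / (2.63/4.240 + 0.561) = 0.7516/1.181 = 0.636 μmol/min.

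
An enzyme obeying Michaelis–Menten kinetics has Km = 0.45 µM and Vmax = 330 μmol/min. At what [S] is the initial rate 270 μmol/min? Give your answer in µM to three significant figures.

Rearranging v = Vmax[S]/(Km+[S]) gives [S] = Km·v/(Vmax − v).
[S] = 0.45 × 270 / (330 − 270) = 121.5/60.00 = 2.02 µM.

2.02 µM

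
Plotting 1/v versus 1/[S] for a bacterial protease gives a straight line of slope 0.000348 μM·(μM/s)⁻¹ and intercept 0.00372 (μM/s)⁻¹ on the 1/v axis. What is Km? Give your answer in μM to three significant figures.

y-intercept = 1/Vmax ⇒ Vmax = 269 μM/s; slope = Km/Vmax ⇒ Km = slope × Vmax.
Km = 0.000348 × 269 = 0.0935 μM.

0.0935 μM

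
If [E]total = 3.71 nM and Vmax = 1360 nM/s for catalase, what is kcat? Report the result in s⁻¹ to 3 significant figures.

367 s⁻¹

kcat = Vmax/[E]total = 1360 nM/s / 3.71 nM = 367 s⁻¹.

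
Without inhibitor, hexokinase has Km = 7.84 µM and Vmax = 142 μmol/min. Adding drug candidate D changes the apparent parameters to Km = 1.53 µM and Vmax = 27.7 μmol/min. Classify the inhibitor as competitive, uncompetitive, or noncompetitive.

uncompetitive

Both Km and Vmax decrease by the same factor (~5.13-fold) — characteristic of uncompetitive inhibition.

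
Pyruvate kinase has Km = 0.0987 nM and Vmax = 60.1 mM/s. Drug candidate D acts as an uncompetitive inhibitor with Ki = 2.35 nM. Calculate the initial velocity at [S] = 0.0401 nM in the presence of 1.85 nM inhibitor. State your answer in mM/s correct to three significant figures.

14.1 mM/s

With α = 1 + [I]/Ki = 1 + 1.85/2.35 = 1.787, the uncompetitive rate law is v = (Vmax/α)·[S] / (Km/α + [S]).
v = (60.1/1.787)×0.0401 / (0.0987/1.787 + 0.0401) = 1.348/0.09532 = 14.1 mM/s.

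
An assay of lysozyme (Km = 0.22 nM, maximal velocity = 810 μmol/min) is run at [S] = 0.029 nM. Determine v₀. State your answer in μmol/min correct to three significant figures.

94.3 μmol/min

[S]/(Km+[S]) = 0.029/0.2490 = 0.1165, the fractional saturation.
v = 0.1165 × Vmax = 0.1165 × 810 = 94.3 μmol/min.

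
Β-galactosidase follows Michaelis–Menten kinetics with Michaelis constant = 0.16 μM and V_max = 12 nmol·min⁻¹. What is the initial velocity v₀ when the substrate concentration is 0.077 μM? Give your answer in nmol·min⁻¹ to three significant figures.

3.90 nmol·min⁻¹

v = Vmax·[S]/(Km + [S]) = 12 × 0.077 / (0.16 + 0.077)
  = 0.9240 / 0.2370 = 3.90 nmol·min⁻¹.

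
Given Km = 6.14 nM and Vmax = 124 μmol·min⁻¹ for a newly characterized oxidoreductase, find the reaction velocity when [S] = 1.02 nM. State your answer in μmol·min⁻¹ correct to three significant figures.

17.7 μmol·min⁻¹

[S]/(Km+[S]) = 1.02/7.160 = 0.1425, the fractional saturation.
v = 0.1425 × Vmax = 0.1425 × 124 = 17.7 μmol·min⁻¹.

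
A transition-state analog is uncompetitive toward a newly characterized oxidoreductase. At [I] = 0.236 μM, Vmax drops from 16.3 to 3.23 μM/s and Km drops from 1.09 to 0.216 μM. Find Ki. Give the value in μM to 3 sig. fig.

0.0583 μM

Uncompetitive: Vmax,app = Vmax/α (and Km,app = Km/α) with α = 1 + [I]/Ki.
α = Vmax/Vmax,app = 16.3/3.23 = 5.046.
Since α = 1 + [I]/Ki, [I]/Ki = 5.046 − 1 = 4.046 and Ki = 0.236/4.046 = 0.0583 μM.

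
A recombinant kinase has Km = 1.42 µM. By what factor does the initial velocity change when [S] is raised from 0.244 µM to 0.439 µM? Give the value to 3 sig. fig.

Since Vmax cancels, v₂/v₁ = [S]₂(Km+[S]₁) / [S]₁(Km+[S]₂).
= 0.439×(1.42+0.244) / (0.244×(1.42+0.439)) = 0.7305/0.4536 = 1.61.

1.61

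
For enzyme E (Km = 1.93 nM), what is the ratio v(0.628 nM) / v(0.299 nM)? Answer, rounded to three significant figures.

1.83

The fractional saturations are [S]/(Km+[S]) = 0.299/2.229 = 0.1341 and 0.628/2.558 = 0.2455.
v₂/v₁ is just their ratio: 0.2455/0.1341 = 1.83.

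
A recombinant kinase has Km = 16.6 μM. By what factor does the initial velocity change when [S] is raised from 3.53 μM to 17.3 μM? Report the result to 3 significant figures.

Since Vmax cancels, v₂/v₁ = [S]₂(Km+[S]₁) / [S]₁(Km+[S]₂).
= 17.3×(16.6+3.53) / (3.53×(16.6+17.3)) = 348.2/119.7 = 2.91.

2.91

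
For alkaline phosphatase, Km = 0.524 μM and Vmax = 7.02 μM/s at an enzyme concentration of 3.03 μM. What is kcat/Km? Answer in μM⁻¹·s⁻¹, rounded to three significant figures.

kcat = Vmax/[E]total = 7.02/3.03 = 2.32 s⁻¹.
kcat/Km = 2.32/0.524 = 4.42 μM⁻¹·s⁻¹.

4.42 μM⁻¹·s⁻¹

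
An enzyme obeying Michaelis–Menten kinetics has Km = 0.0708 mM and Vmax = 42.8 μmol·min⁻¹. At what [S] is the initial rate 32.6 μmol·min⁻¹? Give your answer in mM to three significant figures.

0.226 mM

The required fractional saturation is v/Vmax = 32.6/42.8 = 0.7617.
Then [S]/(Km+[S]) = 0.7617 ⇒ [S] = 0.0708 × 0.7617/(1 − 0.7617) = 0.226 mM.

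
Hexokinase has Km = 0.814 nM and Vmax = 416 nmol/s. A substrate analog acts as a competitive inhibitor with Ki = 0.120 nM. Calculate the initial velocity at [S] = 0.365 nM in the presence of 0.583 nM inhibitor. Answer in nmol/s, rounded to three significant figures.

α = 1 + [I]/Ki = 1 + 0.583/0.120 = 5.858.
For a competitive inhibitor, Vmax is unchanged and the apparent Km becomes α·Km: Km,app = 4.77 nM, Vmax,app = 416 nmol/s.
v = Vmax,app·[S]/(Km,app + [S]) = 416 × 0.365/(4.77 + 0.365) = 29.6 nmol/s.

29.6 nmol/s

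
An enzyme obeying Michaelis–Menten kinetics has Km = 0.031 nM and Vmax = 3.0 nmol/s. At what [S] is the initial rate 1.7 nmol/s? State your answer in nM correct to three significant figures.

The required fractional saturation is v/Vmax = 1.7/3.0 = 0.5667.
Then [S]/(Km+[S]) = 0.5667 ⇒ [S] = 0.031 × 0.5667/(1 − 0.5667) = 0.0405 nM.

0.0405 nM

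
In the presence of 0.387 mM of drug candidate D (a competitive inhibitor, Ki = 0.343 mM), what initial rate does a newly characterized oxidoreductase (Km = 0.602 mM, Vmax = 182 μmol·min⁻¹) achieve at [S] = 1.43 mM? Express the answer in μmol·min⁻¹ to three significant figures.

α = 1 + [I]/Ki = 1 + 0.387/0.343 = 2.128.
For a competitive inhibitor, Vmax is unchanged and the apparent Km becomes α·Km: Km,app = 1.28 mM, Vmax,app = 182 μmol·min⁻¹.
v = Vmax,app·[S]/(Km,app + [S]) = 182 × 1.43/(1.28 + 1.43) = 96.0 μmol·min⁻¹.

96.0 μmol·min⁻¹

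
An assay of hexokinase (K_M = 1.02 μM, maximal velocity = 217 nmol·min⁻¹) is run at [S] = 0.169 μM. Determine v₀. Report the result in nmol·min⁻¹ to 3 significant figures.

[S]/(Km+[S]) = 0.169/1.189 = 0.1421, the fractional saturation.
v = 0.1421 × Vmax = 0.1421 × 217 = 30.8 nmol·min⁻¹.

30.8 nmol·min⁻¹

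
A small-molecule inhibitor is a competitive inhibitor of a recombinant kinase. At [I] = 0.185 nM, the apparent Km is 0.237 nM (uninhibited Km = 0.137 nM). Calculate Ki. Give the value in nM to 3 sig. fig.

0.253 nM

Competitive: Km,app = α·Km with α = 1 + [I]/Ki.
α = Km,app/Km = 0.237/0.137 = 1.730.
Ki = [I]/(α − 1) = 0.185/0.7299 = 0.253 nM.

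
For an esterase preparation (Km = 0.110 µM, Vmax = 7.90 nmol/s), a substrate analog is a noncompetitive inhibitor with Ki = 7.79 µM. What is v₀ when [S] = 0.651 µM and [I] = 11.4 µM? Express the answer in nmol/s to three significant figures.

α = 1 + [I]/Ki = 1 + 11.4/7.79 = 2.463.
For a noncompetitive inhibitor, Vmax is reduced to Vmax/α while Km is unchanged: Km,app = 0.110 µM, Vmax,app = 3.21 nmol/s.
v = Vmax,app·[S]/(Km,app + [S]) = 3.21 × 0.651/(0.110 + 0.651) = 2.74 nmol/s.

2.74 nmol/s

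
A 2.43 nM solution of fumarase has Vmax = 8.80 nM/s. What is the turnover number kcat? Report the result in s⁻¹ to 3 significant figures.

kcat = Vmax/[E]total = 8.80 nM/s / 2.43 nM = 3.62 s⁻¹.

3.62 s⁻¹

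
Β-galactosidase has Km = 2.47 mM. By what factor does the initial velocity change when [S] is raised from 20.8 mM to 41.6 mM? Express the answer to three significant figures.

Since Vmax cancels, v₂/v₁ = [S]₂(Km+[S]₁) / [S]₁(Km+[S]₂).
= 41.6×(2.47+20.8) / (20.8×(2.47+41.6)) = 968.0/916.7 = 1.06.

1.06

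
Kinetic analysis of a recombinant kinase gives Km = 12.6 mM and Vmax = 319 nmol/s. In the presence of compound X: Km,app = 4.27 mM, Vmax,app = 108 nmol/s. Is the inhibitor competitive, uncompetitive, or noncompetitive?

uncompetitive

Both Km and Vmax decrease by the same factor (~2.95-fold) — characteristic of uncompetitive inhibition.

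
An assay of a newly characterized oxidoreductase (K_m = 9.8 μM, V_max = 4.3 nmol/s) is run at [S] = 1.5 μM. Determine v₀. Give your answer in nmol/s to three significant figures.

[S]/(Km+[S]) = 1.5/11.30 = 0.1327, the fractional saturation.
v = 0.1327 × Vmax = 0.1327 × 4.3 = 0.571 nmol/s.

0.571 nmol/s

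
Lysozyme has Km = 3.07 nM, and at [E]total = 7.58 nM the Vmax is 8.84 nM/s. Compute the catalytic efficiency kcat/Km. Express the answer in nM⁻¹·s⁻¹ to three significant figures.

0.380 nM⁻¹·s⁻¹

kcat = Vmax/[E]total = 8.84/7.58 = 1.17 s⁻¹.
kcat/Km = 1.17/3.07 = 0.380 nM⁻¹·s⁻¹.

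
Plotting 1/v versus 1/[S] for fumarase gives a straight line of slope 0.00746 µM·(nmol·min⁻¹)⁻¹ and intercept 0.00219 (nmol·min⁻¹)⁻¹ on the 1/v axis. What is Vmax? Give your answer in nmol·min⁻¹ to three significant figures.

The y-intercept of a Lineweaver–Burk plot equals 1/Vmax, so Vmax = 1/0.00219 = 457 nmol·min⁻¹.

457 nmol·min⁻¹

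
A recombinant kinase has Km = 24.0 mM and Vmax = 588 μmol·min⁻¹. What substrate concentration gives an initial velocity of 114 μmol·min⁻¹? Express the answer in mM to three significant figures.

5.77 mM

The required fractional saturation is v/Vmax = 114/588 = 0.1939.
Then [S]/(Km+[S]) = 0.1939 ⇒ [S] = 24.0 × 0.1939/(1 − 0.1939) = 5.77 mM.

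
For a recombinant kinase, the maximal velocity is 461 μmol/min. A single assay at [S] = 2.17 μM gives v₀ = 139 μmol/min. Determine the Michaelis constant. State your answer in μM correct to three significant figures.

5.03 μM

v/Vmax = 139/461 = 0.3015 = [S]/(Km+[S]).
So Km + [S] = [S]/0.3015 = 7.197 μM, giving Km = 7.197 − 2.17 = 5.03 μM.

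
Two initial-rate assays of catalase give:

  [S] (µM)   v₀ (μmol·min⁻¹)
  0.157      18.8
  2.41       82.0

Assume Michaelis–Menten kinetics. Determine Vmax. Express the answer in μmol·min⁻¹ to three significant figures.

107 μmol·min⁻¹

In reciprocal form, 1/v = (Km/Vmax)·(1/[S]) + 1/Vmax. The two points give (1/[S], 1/v) = (6.369, 0.05319) and (0.4149, 0.01220).
Slope = (0.05319 − 0.01220)/(6.369 − 0.4149) = 0.006885; intercept = 0.05319 − 0.006885×6.369 = 0.009338.
Vmax = 1/intercept = 107 μmol·min⁻¹; Km = slope × Vmax = 0.006885 × 107 = 0.737 µM.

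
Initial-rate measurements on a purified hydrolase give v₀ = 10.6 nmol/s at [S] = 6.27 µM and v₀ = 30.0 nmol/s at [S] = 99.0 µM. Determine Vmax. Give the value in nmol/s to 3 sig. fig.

From v = Vmax[S]/(Km+[S]), each point gives Vmax = v(Km+[S])/[S].
Equating: 10.6(Km+6.27)/6.27 = 30.0(Km+99.0)/99.0.
1.691·Km + 10.6 = 0.3030·Km + 30.0, so (1.691 − 0.3030)·Km = 30.0 − 10.6.
Km = 19.40/1.388 = 14.0 µM; then Vmax = 10.6(14.0+6.27)/6.27 = 34.2 nmol/s.

34.2 nmol/s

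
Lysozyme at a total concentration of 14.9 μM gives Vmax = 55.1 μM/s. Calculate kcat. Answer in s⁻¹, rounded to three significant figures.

kcat = Vmax/[E]total = 55.1 μM/s / 14.9 μM = 3.70 s⁻¹.

3.70 s⁻¹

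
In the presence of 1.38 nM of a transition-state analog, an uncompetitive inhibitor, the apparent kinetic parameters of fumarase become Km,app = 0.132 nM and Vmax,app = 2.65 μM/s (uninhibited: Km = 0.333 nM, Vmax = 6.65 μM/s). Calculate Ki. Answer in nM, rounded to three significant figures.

Uncompetitive: Vmax,app = Vmax/α (and Km,app = Km/α) with α = 1 + [I]/Ki.
α = Vmax/Vmax,app = 6.65/2.65 = 2.509.
Ki = [I]/(α − 1) = 1.38/1.509 = 0.914 nM.

0.914 nM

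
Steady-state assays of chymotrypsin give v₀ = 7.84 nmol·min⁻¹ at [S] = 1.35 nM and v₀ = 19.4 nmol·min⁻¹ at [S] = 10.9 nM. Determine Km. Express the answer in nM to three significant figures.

In reciprocal form, 1/v = (Km/Vmax)·(1/[S]) + 1/Vmax. The two points give (1/[S], 1/v) = (0.7407, 0.1276) and (0.09174, 0.05155).
Slope = (0.1276 − 0.05155)/(0.7407 − 0.09174) = 0.1171; intercept = 0.1276 − 0.1171×0.7407 = 0.04080.
Vmax = 1/intercept = 24.5 nmol·min⁻¹; Km = slope × Vmax = 0.1171 × 24.5 = 2.87 nM.

2.87 nM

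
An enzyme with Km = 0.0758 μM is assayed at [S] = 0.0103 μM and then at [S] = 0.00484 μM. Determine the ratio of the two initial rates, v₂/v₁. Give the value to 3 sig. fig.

0.502

The fractional saturations are [S]/(Km+[S]) = 0.0103/0.08610 = 0.1196 and 0.00484/0.08064 = 0.06002.
v₂/v₁ is just their ratio: 0.06002/0.1196 = 0.502.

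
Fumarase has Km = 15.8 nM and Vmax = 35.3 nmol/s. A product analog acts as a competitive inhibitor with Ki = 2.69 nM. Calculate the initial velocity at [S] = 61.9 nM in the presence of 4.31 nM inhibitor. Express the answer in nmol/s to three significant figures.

With α = 1 + [I]/Ki = 1 + 4.31/2.69 = 2.602, the competitive rate law is v = Vmax[S] / (αKm + [S]).
v = 35.3×61.9 / (2.602×15.8 + 61.9) = 2185/103.0 = 21.2 nmol/s.

21.2 nmol/s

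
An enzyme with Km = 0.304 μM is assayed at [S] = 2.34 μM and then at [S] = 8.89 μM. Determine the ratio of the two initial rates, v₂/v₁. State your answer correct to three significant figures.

1.09

Since Vmax cancels, v₂/v₁ = [S]₂(Km+[S]₁) / [S]₁(Km+[S]₂).
= 8.89×(0.304+2.34) / (2.34×(0.304+8.89)) = 23.51/21.51 = 1.09.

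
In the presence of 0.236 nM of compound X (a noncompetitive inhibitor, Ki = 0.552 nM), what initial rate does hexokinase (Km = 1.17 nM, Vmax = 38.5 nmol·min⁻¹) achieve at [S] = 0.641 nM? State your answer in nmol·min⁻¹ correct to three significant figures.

9.55 nmol·min⁻¹

With α = 1 + [I]/Ki = 1 + 0.236/0.552 = 1.428, the noncompetitive rate law is v = (Vmax/α)·[S] / (Km + [S]).
v = (38.5/1.428)×0.641 / (1.17 + 0.641) = 17.29/1.811 = 9.55 nmol·min⁻¹.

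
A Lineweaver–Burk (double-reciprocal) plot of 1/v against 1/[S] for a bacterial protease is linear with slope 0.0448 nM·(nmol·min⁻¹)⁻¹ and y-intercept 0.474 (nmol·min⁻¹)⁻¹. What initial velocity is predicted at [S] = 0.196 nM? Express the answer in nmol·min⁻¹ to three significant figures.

The y-intercept is 1/Vmax, so Vmax = 1/0.474 = 2.11 nmol·min⁻¹.
The slope is Km/Vmax, so Km = 0.0448 × 2.11 = 0.0945 nM.
Then v = 2.11 × 0.196/(0.0945 + 0.196) = 1.42 nmol·min⁻¹.

1.42 nmol·min⁻¹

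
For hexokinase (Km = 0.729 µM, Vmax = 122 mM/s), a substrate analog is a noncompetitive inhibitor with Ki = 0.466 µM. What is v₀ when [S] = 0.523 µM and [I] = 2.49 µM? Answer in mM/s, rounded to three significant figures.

8.03 mM/s

α = 1 + [I]/Ki = 1 + 2.49/0.466 = 6.343.
For a noncompetitive inhibitor, Vmax is reduced to Vmax/α while Km is unchanged: Km,app = 0.729 µM, Vmax,app = 19.2 mM/s.
v = Vmax,app·[S]/(Km,app + [S]) = 19.2 × 0.523/(0.729 + 0.523) = 8.03 mM/s.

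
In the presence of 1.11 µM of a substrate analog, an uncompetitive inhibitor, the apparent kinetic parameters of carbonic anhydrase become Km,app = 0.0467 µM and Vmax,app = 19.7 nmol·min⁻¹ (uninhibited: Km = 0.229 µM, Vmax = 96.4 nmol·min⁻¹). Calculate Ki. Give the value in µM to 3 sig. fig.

Uncompetitive: Vmax,app = Vmax/α (and Km,app = Km/α) with α = 1 + [I]/Ki.
α = Vmax/Vmax,app = 96.4/19.7 = 4.893.
Ki = [I]/(α − 1) = 1.11/3.893 = 0.285 µM.

0.285 µM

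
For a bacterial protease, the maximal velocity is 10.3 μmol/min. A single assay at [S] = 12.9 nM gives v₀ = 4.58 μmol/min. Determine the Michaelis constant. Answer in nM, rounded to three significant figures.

16.1 nM

v/Vmax = 4.58/10.3 = 0.4447 = [S]/(Km+[S]).
So Km + [S] = [S]/0.4447 = 29.01 nM, giving Km = 29.01 − 12.9 = 16.1 nM.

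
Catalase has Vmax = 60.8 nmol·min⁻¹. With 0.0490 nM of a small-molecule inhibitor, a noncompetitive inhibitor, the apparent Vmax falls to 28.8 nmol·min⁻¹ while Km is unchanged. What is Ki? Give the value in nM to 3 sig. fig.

Noncompetitive: Vmax,app = Vmax/α with α = 1 + [I]/Ki.
α = Vmax/Vmax,app = 60.8/28.8 = 2.111.
Ki = [I]/(α − 1) = 0.0490/1.111 = 0.0441 nM.

0.0441 nM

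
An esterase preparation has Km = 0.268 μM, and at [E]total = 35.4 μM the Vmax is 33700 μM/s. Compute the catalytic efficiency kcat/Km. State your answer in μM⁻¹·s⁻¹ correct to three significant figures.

3550 μM⁻¹·s⁻¹

kcat = Vmax/[E]total = 33700/35.4 = 952 s⁻¹.
kcat/Km = 952/0.268 = 3550 μM⁻¹·s⁻¹.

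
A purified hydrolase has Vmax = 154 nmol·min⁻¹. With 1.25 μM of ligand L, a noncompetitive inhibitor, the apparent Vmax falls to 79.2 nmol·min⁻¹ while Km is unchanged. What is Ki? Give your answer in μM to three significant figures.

Noncompetitive: Vmax,app = Vmax/α with α = 1 + [I]/Ki.
α = Vmax/Vmax,app = 154/79.2 = 1.944.
Ki = [I]/(α − 1) = 1.25/0.9444 = 1.32 μM.

1.32 μM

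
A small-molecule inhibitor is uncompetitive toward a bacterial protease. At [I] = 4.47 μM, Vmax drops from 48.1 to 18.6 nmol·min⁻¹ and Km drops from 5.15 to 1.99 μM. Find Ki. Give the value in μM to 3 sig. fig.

2.82 μM

Uncompetitive: Vmax,app = Vmax/α (and Km,app = Km/α) with α = 1 + [I]/Ki.
α = Vmax/Vmax,app = 48.1/18.6 = 2.586.
Ki = [I]/(α − 1) = 4.47/1.586 = 2.82 μM.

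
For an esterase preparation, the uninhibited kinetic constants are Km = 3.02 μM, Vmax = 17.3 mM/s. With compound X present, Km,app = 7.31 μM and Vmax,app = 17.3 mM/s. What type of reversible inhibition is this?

competitive

Km increases (3.02 → 7.31 μM) while Vmax is unchanged — the hallmark of competitive inhibition.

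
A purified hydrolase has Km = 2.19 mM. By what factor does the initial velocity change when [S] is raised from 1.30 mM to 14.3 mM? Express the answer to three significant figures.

2.33

Since Vmax cancels, v₂/v₁ = [S]₂(Km+[S]₁) / [S]₁(Km+[S]₂).
= 14.3×(2.19+1.30) / (1.30×(2.19+14.3)) = 49.91/21.44 = 2.33.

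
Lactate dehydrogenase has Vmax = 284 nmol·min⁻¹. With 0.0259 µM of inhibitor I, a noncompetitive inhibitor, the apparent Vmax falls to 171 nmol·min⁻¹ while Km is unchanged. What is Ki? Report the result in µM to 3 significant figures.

0.0392 µM

Noncompetitive: Vmax,app = Vmax/α with α = 1 + [I]/Ki.
α = Vmax/Vmax,app = 284/171 = 1.661.
Since α = 1 + [I]/Ki, [I]/Ki = 1.661 − 1 = 0.6608 and Ki = 0.0259/0.6608 = 0.0392 µM.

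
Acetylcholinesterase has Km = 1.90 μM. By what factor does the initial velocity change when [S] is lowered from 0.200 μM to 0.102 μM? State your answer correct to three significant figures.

The fractional saturations are [S]/(Km+[S]) = 0.200/2.100 = 0.09524 and 0.102/2.002 = 0.05095.
v₂/v₁ is just their ratio: 0.05095/0.09524 = 0.535.

0.535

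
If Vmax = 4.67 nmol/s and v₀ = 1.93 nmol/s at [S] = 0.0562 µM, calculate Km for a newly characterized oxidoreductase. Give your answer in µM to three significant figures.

v/Vmax = 1.93/4.67 = 0.4133 = [S]/(Km+[S]).
So Km + [S] = [S]/0.4133 = 0.1360 µM, giving Km = 0.1360 − 0.0562 = 0.0798 µM.

0.0798 µM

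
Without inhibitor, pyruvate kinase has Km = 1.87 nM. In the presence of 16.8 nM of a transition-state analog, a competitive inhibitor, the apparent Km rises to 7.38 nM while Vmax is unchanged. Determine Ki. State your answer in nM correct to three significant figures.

Competitive: Km,app = α·Km with α = 1 + [I]/Ki.
α = Km,app/Km = 7.38/1.87 = 3.947.
Ki = [I]/(α − 1) = 16.8/2.947 = 5.70 nM.

5.70 nM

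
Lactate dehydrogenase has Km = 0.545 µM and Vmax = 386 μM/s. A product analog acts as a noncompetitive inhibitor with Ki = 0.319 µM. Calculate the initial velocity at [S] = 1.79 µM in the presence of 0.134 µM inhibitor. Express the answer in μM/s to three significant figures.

α = 1 + [I]/Ki = 1 + 0.134/0.319 = 1.420.
For a noncompetitive inhibitor, Vmax is reduced to Vmax/α while Km is unchanged: Km,app = 0.545 µM, Vmax,app = 272 μM/s.
v = Vmax,app·[S]/(Km,app + [S]) = 272 × 1.79/(0.545 + 1.79) = 208 μM/s.

208 μM/s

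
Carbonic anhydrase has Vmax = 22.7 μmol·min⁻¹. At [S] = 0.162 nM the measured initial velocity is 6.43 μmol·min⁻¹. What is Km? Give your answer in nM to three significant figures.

0.410 nM

v/Vmax = 6.43/22.7 = 0.2833 = [S]/(Km+[S]).
So Km + [S] = [S]/0.2833 = 0.5719 nM, giving Km = 0.5719 − 0.162 = 0.410 nM.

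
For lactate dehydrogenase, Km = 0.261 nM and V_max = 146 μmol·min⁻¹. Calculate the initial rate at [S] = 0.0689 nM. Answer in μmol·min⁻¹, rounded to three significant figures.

30.5 μmol·min⁻¹

v = Vmax·[S]/(Km + [S]) = 146 × 0.0689 / (0.261 + 0.0689)
  = 10.06 / 0.3299 = 30.5 μmol·min⁻¹.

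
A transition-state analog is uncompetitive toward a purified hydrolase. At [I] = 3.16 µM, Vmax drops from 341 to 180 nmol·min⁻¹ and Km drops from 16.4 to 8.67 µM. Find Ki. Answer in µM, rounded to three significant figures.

3.53 µM

Uncompetitive: Vmax,app = Vmax/α (and Km,app = Km/α) with α = 1 + [I]/Ki.
α = Vmax/Vmax,app = 341/180 = 1.894.
Since α = 1 + [I]/Ki, [I]/Ki = 1.894 − 1 = 0.8944 and Ki = 3.16/0.8944 = 3.53 µM.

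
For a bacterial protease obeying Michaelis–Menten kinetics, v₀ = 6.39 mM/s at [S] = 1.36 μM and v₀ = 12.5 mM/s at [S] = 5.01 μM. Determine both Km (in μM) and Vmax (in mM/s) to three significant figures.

From v = Vmax[S]/(Km+[S]), each point gives Vmax = v(Km+[S])/[S].
Equating: 6.39(Km+1.36)/1.36 = 12.5(Km+5.01)/5.01.
4.699·Km + 6.39 = 2.495·Km + 12.5, so (4.699 − 2.495)·Km = 12.5 − 6.39.
Km = 6.110/2.204 = 2.77 μM; then Vmax = 6.39(2.77+1.36)/1.36 = 19.4 mM/s.

Km = 2.77 μM; Vmax = 19.4 mM/s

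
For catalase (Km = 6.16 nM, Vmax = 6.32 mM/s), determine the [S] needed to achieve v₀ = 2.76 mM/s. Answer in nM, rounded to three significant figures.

4.78 nM

The required fractional saturation is v/Vmax = 2.76/6.32 = 0.4367.
Then [S]/(Km+[S]) = 0.4367 ⇒ [S] = 6.16 × 0.4367/(1 − 0.4367) = 4.78 nM.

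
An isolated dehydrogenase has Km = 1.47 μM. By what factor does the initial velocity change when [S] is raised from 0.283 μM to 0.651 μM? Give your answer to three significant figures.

1.90

Since Vmax cancels, v₂/v₁ = [S]₂(Km+[S]₁) / [S]₁(Km+[S]₂).
= 0.651×(1.47+0.283) / (0.283×(1.47+0.651)) = 1.141/0.6002 = 1.90.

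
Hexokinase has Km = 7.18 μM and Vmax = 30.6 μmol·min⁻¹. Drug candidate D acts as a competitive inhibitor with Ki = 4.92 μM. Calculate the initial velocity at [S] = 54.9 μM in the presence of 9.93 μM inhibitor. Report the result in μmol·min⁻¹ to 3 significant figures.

21.9 μmol·min⁻¹

α = 1 + [I]/Ki = 1 + 9.93/4.92 = 3.018.
For a competitive inhibitor, Vmax is unchanged and the apparent Km becomes α·Km: Km,app = 21.7 μM, Vmax,app = 30.6 μmol·min⁻¹.
v = Vmax,app·[S]/(Km,app + [S]) = 30.6 × 54.9/(21.7 + 54.9) = 21.9 μmol·min⁻¹.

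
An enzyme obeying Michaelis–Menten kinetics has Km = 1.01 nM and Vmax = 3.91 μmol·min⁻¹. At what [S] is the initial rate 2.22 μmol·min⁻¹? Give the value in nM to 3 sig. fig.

Rearranging v = Vmax[S]/(Km+[S]) gives [S] = Km·v/(Vmax − v).
[S] = 1.01 × 2.22 / (3.91 − 2.22) = 2.242/1.690 = 1.33 nM.

1.33 nM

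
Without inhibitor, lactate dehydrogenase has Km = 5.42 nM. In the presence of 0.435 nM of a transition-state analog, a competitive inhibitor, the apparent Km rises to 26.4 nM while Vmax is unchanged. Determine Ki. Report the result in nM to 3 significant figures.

0.112 nM

Competitive: Km,app = α·Km with α = 1 + [I]/Ki.
α = Km,app/Km = 26.4/5.42 = 4.871.
Ki = [I]/(α − 1) = 0.435/3.871 = 0.112 nM.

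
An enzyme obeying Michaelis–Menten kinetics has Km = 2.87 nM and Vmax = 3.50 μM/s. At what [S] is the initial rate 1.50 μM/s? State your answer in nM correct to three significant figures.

2.15 nM

Rearranging v = Vmax[S]/(Km+[S]) gives [S] = Km·v/(Vmax − v).
[S] = 2.87 × 1.50 / (3.50 − 1.50) = 4.305/2.000 = 2.15 nM.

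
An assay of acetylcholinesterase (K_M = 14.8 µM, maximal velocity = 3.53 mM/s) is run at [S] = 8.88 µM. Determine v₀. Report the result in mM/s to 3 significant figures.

v = Vmax·[S]/(Km + [S]) = 3.53 × 8.88 / (14.8 + 8.88)
  = 31.35 / 23.68 = 1.32 mM/s.

1.32 mM/s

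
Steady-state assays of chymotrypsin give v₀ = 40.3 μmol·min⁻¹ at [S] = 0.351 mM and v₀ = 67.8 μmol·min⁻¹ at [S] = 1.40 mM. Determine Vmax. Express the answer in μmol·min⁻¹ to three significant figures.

In reciprocal form, 1/v = (Km/Vmax)·(1/[S]) + 1/Vmax. The two points give (1/[S], 1/v) = (2.849, 0.02481) and (0.7143, 0.01475).
Slope = (0.02481 − 0.01475)/(2.849 − 0.7143) = 0.004715; intercept = 0.02481 − 0.004715×2.849 = 0.01138.
Vmax = 1/intercept = 87.9 μmol·min⁻¹; Km = slope × Vmax = 0.004715 × 87.9 = 0.414 mM.

87.9 μmol·min⁻¹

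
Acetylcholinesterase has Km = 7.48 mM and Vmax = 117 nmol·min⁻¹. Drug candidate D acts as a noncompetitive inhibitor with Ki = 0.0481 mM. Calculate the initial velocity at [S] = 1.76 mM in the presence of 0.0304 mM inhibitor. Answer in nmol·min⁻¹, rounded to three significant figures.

13.7 nmol·min⁻¹

With α = 1 + [I]/Ki = 1 + 0.0304/0.0481 = 1.632, the noncompetitive rate law is v = (Vmax/α)·[S] / (Km + [S]).
v = (117/1.632)×1.76 / (7.48 + 1.76) = 126.2/9.240 = 13.7 nmol·min⁻¹.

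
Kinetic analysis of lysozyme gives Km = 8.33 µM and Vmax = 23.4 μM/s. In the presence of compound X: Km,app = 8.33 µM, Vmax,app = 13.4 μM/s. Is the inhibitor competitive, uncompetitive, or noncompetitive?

noncompetitive

Vmax decreases (23.4 → 13.4 μM/s) while Km is unchanged — pure noncompetitive inhibition.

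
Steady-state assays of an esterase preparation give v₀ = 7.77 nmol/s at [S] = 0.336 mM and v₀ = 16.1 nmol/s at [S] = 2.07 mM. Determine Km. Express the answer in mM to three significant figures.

0.543 mM

From v = Vmax[S]/(Km+[S]), each point gives Vmax = v(Km+[S])/[S].
Equating: 7.77(Km+0.336)/0.336 = 16.1(Km+2.07)/2.07.
23.12·Km + 7.77 = 7.778·Km + 16.1, so (23.12 − 7.778)·Km = 16.1 − 7.77.
Km = 8.330/15.35 = 0.543 mM; then Vmax = 7.77(0.543+0.336)/0.336 = 20.3 nmol/s.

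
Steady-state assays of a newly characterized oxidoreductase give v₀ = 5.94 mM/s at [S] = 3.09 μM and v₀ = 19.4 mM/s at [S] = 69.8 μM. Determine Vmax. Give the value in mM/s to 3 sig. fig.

From v = Vmax[S]/(Km+[S]), each point gives Vmax = v(Km+[S])/[S].
Equating: 5.94(Km+3.09)/3.09 = 19.4(Km+69.8)/69.8.
1.922·Km + 5.94 = 0.2779·Km + 19.4, so (1.922 − 0.2779)·Km = 19.4 − 5.94.
Km = 13.46/1.644 = 8.19 μM; then Vmax = 5.94(8.19+3.09)/3.09 = 21.7 mM/s.

21.7 mM/s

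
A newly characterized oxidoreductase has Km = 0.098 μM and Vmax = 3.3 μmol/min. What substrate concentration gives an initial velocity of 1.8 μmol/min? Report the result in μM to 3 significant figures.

0.118 μM

The required fractional saturation is v/Vmax = 1.8/3.3 = 0.5455.
Then [S]/(Km+[S]) = 0.5455 ⇒ [S] = 0.098 × 0.5455/(1 − 0.5455) = 0.118 μM.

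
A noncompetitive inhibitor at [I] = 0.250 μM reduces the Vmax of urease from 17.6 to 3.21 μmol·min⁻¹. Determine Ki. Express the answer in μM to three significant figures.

0.0558 μM

Noncompetitive: Vmax,app = Vmax/α with α = 1 + [I]/Ki.
α = Vmax/Vmax,app = 17.6/3.21 = 5.483.
Ki = [I]/(α − 1) = 0.250/4.483 = 0.0558 μM.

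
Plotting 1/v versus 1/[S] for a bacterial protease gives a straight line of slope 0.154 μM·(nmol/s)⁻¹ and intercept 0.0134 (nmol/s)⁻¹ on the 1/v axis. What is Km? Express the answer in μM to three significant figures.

11.5 μM

y-intercept = 1/Vmax ⇒ Vmax = 74.6 nmol/s; slope = Km/Vmax ⇒ Km = slope × Vmax.
Km = 0.154 × 74.6 = 11.5 μM.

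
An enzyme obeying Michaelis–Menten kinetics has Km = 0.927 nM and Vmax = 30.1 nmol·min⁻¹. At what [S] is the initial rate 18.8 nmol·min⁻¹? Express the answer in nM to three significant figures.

1.54 nM

Rearranging v = Vmax[S]/(Km+[S]) gives [S] = Km·v/(Vmax − v).
[S] = 0.927 × 18.8 / (30.1 − 18.8) = 17.43/11.30 = 1.54 nM.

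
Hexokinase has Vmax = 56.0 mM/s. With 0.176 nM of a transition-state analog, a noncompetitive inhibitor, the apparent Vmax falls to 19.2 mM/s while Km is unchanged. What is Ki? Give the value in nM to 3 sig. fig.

0.0918 nM

Noncompetitive: Vmax,app = Vmax/α with α = 1 + [I]/Ki.
α = Vmax/Vmax,app = 56.0/19.2 = 2.917.
Ki = [I]/(α − 1) = 0.176/1.917 = 0.0918 nM.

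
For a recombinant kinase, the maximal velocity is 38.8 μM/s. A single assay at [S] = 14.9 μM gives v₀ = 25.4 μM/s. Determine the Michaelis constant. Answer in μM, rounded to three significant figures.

From v = Vmax[S]/(Km+[S]), Km = [S](Vmax − v)/v.
Km = 14.9 × (38.8 − 25.4) / 25.4 = 199.7/25.4 = 7.86 μM.

7.86 μM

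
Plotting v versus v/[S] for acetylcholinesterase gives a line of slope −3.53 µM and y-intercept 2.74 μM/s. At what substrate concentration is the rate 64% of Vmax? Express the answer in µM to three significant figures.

The Eadie–Hofstee slope gives Km = 3.53 µM (slope = −Km).
v/Vmax = [S]/(Km+[S]) = 0.64 ⇒ [S] = Km·0.64/(1−0.64) = 3.53 × 1.778 = 6.28 µM.

6.28 µM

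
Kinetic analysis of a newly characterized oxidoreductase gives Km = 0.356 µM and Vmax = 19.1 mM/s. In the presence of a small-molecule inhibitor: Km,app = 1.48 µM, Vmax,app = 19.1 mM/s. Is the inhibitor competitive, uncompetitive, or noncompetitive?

competitive

Km increases (0.356 → 1.48 µM) while Vmax is unchanged — the hallmark of competitive inhibition.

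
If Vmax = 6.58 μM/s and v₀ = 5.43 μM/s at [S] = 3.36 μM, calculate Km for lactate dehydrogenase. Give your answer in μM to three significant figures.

v/Vmax = 5.43/6.58 = 0.8252 = [S]/(Km+[S]).
So Km + [S] = [S]/0.8252 = 4.072 μM, giving Km = 4.072 − 3.36 = 0.712 μM.

0.712 μM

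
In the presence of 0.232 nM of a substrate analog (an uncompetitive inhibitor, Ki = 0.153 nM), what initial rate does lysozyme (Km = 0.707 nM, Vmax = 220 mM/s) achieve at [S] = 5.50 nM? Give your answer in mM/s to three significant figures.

With α = 1 + [I]/Ki = 1 + 0.232/0.153 = 2.516, the uncompetitive rate law is v = (Vmax/α)·[S] / (Km/α + [S]).
v = (220/2.516)×5.50 / (0.707/2.516 + 5.50) = 480.9/5.781 = 83.2 mM/s.

83.2 mM/s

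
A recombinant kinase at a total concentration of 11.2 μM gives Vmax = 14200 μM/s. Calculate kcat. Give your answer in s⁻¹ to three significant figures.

kcat = Vmax/[E]total = 14200 μM/s / 11.2 μM = 1270 s⁻¹.

1270 s⁻¹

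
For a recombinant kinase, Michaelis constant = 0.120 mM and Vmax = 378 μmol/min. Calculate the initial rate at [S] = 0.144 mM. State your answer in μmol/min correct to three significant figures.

v = Vmax·[S]/(Km + [S]) = 378 × 0.144 / (0.120 + 0.144)
  = 54.43 / 0.2640 = 206 μmol/min.

206 μmol/min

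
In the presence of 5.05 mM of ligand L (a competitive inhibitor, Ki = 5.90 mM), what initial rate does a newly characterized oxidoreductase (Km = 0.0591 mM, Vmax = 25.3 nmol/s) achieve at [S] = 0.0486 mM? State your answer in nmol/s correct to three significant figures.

With α = 1 + [I]/Ki = 1 + 5.05/5.90 = 1.856, the competitive rate law is v = Vmax[S] / (αKm + [S]).
v = 25.3×0.0486 / (1.856×0.0591 + 0.0486) = 1.230/0.1583 = 7.77 nmol/s.

7.77 nmol/s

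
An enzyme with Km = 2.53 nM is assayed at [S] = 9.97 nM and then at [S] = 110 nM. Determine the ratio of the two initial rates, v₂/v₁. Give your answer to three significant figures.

1.23

Since Vmax cancels, v₂/v₁ = [S]₂(Km+[S]₁) / [S]₁(Km+[S]₂).
= 110×(2.53+9.97) / (9.97×(2.53+110)) = 1375/1122 = 1.23.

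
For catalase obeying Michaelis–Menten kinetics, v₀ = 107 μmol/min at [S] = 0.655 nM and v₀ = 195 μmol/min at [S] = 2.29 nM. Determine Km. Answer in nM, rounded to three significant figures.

1.13 nM

In reciprocal form, 1/v = (Km/Vmax)·(1/[S]) + 1/Vmax. The two points give (1/[S], 1/v) = (1.527, 0.009346) and (0.4367, 0.005128).
Slope = (0.009346 − 0.005128)/(1.527 − 0.4367) = 0.003869; intercept = 0.009346 − 0.003869×1.527 = 0.003439.
Vmax = 1/intercept = 291 μmol/min; Km = slope × Vmax = 0.003869 × 291 = 1.13 nM.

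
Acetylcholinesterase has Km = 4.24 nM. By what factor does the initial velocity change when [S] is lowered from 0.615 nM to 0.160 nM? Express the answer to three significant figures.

The fractional saturations are [S]/(Km+[S]) = 0.615/4.855 = 0.1267 and 0.160/4.400 = 0.03636.
v₂/v₁ is just their ratio: 0.03636/0.1267 = 0.287.

0.287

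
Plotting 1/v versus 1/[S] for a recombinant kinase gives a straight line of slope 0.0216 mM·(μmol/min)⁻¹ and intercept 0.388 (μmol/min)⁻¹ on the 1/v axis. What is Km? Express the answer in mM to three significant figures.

0.0557 mM

y-intercept = 1/Vmax ⇒ Vmax = 2.58 μmol/min; slope = Km/Vmax ⇒ Km = slope × Vmax.
Km = 0.0216 × 2.58 = 0.0557 mM.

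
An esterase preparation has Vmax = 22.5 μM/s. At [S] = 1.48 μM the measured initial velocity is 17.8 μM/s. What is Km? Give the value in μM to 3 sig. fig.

From v = Vmax[S]/(Km+[S]), Km = [S](Vmax − v)/v.
Km = 1.48 × (22.5 − 17.8) / 17.8 = 6.956/17.8 = 0.391 μM.

0.391 μM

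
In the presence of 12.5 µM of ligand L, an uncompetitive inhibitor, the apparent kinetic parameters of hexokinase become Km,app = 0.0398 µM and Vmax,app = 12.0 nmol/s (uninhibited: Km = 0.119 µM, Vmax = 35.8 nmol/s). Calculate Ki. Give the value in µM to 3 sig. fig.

Uncompetitive: Vmax,app = Vmax/α (and Km,app = Km/α) with α = 1 + [I]/Ki.
α = Vmax/Vmax,app = 35.8/12.0 = 2.983.
Ki = [I]/(α − 1) = 12.5/1.983 = 6.30 µM.

6.30 µM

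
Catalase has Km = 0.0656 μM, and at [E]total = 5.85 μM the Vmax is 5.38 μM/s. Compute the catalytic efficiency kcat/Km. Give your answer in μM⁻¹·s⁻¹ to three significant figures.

14.0 μM⁻¹·s⁻¹

kcat = Vmax/[E]total = 5.38/5.85 = 0.920 s⁻¹.
kcat/Km = 0.920/0.0656 = 14.0 μM⁻¹·s⁻¹.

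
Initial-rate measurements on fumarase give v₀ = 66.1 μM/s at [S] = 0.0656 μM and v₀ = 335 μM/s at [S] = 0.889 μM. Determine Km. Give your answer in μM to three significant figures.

0.426 μM

In reciprocal form, 1/v = (Km/Vmax)·(1/[S]) + 1/Vmax. The two points give (1/[S], 1/v) = (15.24, 0.01513) and (1.125, 0.002985).
Slope = (0.01513 − 0.002985)/(15.24 − 1.125) = 0.0008601; intercept = 0.01513 − 0.0008601×15.24 = 0.002018.
Vmax = 1/intercept = 496 μM/s; Km = slope × Vmax = 0.0008601 × 496 = 0.426 μM.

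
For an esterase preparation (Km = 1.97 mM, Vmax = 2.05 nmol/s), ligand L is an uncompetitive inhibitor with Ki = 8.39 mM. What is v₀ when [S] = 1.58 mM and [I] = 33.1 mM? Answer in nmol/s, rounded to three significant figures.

α = 1 + [I]/Ki = 1 + 33.1/8.39 = 4.945.
For an uncompetitive inhibitor, both parameters are divided by α, giving Vmax/α and Km/α: Km,app = 0.398 mM, Vmax,app = 0.415 nmol/s.
v = Vmax,app·[S]/(Km,app + [S]) = 0.415 × 1.58/(0.398 + 1.58) = 0.331 nmol/s.

0.331 nmol/s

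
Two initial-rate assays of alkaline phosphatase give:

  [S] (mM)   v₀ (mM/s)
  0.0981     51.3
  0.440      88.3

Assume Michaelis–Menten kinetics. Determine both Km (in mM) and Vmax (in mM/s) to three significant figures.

Km = 0.115 mM; Vmax = 111 mM/s

From v = Vmax[S]/(Km+[S]), each point gives Vmax = v(Km+[S])/[S].
Equating: 51.3(Km+0.0981)/0.0981 = 88.3(Km+0.440)/0.440.
522.9·Km + 51.3 = 200.7·Km + 88.3, so (522.9 − 200.7)·Km = 88.3 − 51.3.
Km = 37.00/322.3 = 0.115 mM; then Vmax = 51.3(0.115+0.0981)/0.0981 = 111 mM/s.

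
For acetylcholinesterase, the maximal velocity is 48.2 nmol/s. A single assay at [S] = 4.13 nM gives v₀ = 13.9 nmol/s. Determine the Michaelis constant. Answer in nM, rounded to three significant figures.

10.2 nM

v/Vmax = 13.9/48.2 = 0.2884 = [S]/(Km+[S]).
So Km + [S] = [S]/0.2884 = 14.32 nM, giving Km = 14.32 − 4.13 = 10.2 nM.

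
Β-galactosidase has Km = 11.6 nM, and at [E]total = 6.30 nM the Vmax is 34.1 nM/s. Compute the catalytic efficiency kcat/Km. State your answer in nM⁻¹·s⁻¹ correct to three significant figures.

kcat = Vmax/[E]total = 34.1/6.30 = 5.41 s⁻¹.
kcat/Km = 5.41/11.6 = 0.467 nM⁻¹·s⁻¹.

0.467 nM⁻¹·s⁻¹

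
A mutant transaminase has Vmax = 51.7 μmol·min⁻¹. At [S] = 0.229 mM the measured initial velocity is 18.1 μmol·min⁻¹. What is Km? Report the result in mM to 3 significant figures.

v/Vmax = 18.1/51.7 = 0.3501 = [S]/(Km+[S]).
So Km + [S] = [S]/0.3501 = 0.6541 mM, giving Km = 0.6541 − 0.229 = 0.425 mM.

0.425 mM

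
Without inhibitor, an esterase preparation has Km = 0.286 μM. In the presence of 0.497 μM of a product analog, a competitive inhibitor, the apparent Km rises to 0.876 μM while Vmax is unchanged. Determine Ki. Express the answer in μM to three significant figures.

Competitive: Km,app = α·Km with α = 1 + [I]/Ki.
α = Km,app/Km = 0.876/0.286 = 3.063.
Since α = 1 + [I]/Ki, [I]/Ki = 3.063 − 1 = 2.063 and Ki = 0.497/2.063 = 0.241 μM.

0.241 μM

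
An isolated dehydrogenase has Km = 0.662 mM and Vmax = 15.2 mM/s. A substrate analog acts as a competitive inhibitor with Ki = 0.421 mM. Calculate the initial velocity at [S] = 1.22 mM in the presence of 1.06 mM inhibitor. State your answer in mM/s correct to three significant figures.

With α = 1 + [I]/Ki = 1 + 1.06/0.421 = 3.518, the competitive rate law is v = Vmax[S] / (αKm + [S]).
v = 15.2×1.22 / (3.518×0.662 + 1.22) = 18.54/3.549 = 5.23 mM/s.

5.23 mM/s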